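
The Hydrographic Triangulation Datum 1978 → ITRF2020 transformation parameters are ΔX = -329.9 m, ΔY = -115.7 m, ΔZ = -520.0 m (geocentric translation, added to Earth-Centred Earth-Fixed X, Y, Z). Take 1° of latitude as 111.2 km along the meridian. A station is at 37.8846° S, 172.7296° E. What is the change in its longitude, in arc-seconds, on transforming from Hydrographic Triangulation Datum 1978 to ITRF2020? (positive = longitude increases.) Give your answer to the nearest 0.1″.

Δλ = 6.4″

sin φ = -0.614073, cos φ = 0.789249, sin λ = 0.126552, cos λ = -0.991960.
East component: ΔE = −sin λ·ΔX + cos λ·ΔY = −(0.126552)(-329.9) + (-0.991960)(-115.7) = 156.52 m.
1° of latitude spans 111200 m; at latitude φ, 1° of longitude spans that × cos φ = 87764.5 m, so Δλ = 156.52 / 87764.5 × 3600 = 6.420″.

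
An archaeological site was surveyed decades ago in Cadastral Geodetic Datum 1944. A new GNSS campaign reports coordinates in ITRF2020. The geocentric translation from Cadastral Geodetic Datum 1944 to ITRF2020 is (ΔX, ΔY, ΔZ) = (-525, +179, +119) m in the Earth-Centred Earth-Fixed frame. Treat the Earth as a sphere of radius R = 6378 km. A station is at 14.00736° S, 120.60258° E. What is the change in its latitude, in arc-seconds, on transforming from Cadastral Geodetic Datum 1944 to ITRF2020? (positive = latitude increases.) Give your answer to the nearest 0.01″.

sin φ = -0.242047, cos φ = 0.970265, sin λ = 0.860719, cos λ = -0.509080.
North component: ΔN = −sin φ cos λ·ΔX − sin φ sin λ·ΔY + cos φ·ΔZ = −(-0.242047)(-0.509080)(-525) − (-0.242047)(0.860719)(179) + (0.970265)(119) = 217.44 m.
1° of latitude spans πR/180 = 111317 m, so Δφ = 217.44 / 111317 × 3600 = 7.032″.

Δφ = 7.03″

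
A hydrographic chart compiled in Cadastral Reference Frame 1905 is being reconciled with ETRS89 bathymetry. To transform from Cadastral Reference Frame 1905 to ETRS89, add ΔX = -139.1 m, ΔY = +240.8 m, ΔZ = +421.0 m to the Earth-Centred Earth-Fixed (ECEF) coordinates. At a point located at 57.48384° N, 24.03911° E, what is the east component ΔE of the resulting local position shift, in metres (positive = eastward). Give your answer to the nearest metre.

ΔE = 277 m

The local east axis at (φ, λ) is (−sin λ, cos λ, 0), so ΔE = −sin(24.03911°)·(-139.1) + cos(24.03911°)·240.8 = 276.58 m.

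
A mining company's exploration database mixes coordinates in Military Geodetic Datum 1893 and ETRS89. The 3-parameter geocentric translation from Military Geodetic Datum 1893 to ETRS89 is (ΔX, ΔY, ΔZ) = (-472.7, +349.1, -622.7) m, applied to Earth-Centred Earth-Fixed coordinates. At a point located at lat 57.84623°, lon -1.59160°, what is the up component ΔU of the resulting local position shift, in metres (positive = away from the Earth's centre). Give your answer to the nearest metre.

At φ = 57.84623°, λ = -1.59160°: sin φ = 0.846623, cos φ = 0.532193, sin λ = -0.027775, cos λ = 0.999614.
ΔU = cos φ cos λ·ΔX + cos φ sin λ·ΔY + sin φ·ΔZ = (0.532193)(0.999614)(-472.7) + (0.532193)(-0.027775)(349.1) + (0.846623)(-622.7) = -783.82 m.

ΔU = -784 m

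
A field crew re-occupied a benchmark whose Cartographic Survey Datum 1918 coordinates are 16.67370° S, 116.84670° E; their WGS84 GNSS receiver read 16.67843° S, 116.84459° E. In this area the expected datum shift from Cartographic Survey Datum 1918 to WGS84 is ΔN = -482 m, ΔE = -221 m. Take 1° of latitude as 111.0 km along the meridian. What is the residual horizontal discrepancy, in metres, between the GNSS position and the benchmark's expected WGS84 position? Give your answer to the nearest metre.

43 m

Observed coordinate differences: Δφ = -0.00473°, Δλ = -0.00211°.
Converting to metres (1° lat = 111000 m, cos φ = 0.957954): observed ΔN = -525.0 m, observed ΔE = -224.4 m.
Subtracting the expected shift leaves a residual of -525.0 − (-482) = -43.0 m north and -224.4 − (-221) = -3.4 m east.
Residual distance = √((-43.0)² + (-3.4)²) = 43.2 m.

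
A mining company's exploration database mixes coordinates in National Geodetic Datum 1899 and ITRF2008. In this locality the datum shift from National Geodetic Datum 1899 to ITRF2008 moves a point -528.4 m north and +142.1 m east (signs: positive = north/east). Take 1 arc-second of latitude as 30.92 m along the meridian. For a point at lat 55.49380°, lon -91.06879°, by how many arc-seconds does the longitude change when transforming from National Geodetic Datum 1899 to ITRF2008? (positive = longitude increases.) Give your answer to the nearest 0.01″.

Δλ = 8.11″

At latitude 55.49380°, cos φ = 0.566495.
1″ of longitude at this latitude = 30.92 × cos φ = 17.5160 m, so Δλ = 142.1 / 17.5160 = 8.113″.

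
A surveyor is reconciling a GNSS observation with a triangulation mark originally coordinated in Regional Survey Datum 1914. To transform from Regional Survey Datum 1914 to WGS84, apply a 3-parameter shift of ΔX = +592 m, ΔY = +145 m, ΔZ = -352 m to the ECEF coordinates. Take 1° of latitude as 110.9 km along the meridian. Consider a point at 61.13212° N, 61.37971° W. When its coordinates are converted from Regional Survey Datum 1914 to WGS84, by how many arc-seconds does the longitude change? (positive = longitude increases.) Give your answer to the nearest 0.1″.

sin φ = 0.875735, cos φ = 0.482792, sin λ = -0.877813, cos λ = 0.479003.
East component: ΔE = −sin λ·ΔX + cos λ·ΔY = −(-0.877813)(592) + (0.479003)(145) = 589.12 m.
1° of latitude spans 110900 m; at latitude φ, 1° of longitude spans that × cos φ = 53541.6 m, so Δλ = 589.12 / 53541.6 × 3600 = 39.611″.

Δλ = 39.6″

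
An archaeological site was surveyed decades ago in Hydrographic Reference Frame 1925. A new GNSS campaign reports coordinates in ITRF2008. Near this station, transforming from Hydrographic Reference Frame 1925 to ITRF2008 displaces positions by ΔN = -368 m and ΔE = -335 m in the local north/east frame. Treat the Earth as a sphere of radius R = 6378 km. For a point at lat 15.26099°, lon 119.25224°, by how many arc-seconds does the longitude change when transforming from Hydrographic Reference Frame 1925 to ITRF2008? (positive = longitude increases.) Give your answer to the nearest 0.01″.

At latitude 15.26099°, cos φ = 0.964737.
One radian of longitude at latitude φ spans R cos φ, so Δλ = ΔE / (R cos φ) = -335.0 / (6378000 × 0.964737) = -5.4444e-05 rad = -11.230″.

Δλ = -11.23″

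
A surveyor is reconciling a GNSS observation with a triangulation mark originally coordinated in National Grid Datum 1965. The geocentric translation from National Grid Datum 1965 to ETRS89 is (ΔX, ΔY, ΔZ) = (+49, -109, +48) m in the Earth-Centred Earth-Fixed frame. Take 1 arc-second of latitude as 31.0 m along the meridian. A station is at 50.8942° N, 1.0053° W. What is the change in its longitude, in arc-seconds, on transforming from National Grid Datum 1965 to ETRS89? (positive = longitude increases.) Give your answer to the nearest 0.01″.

Δλ = -5.53″

sin φ = 0.775983, cos φ = 0.630754, sin λ = -0.017545, cos λ = 0.999846.
East component: ΔE = −sin λ·ΔX + cos λ·ΔY = −(-0.017545)(49) + (0.999846)(-109) = -108.12 m.
1° of latitude spans 3600 × 31.00 = 111600 m; at latitude φ, 1° of longitude spans that × cos φ = 70392.2 m, so Δλ = -108.12 / 70392.2 × 3600 = -5.530″.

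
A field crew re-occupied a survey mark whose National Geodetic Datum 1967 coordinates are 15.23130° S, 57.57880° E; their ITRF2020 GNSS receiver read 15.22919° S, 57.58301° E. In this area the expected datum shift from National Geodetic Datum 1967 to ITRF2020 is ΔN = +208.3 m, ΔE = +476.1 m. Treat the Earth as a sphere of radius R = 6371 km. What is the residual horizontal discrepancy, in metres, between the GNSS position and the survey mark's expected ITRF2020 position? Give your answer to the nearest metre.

36 m

Observed coordinate differences: Δφ = +0.00211°, Δλ = +0.00421°.
Converting to metres (1° lat = 111195 m, cos φ = 0.964873): observed ΔN = 234.6 m, observed ΔE = 451.7 m.
Subtracting the expected shift leaves a residual of 234.6 − (208.3) = 26.3 m north and 451.7 − (476.1) = -24.4 m east.
Residual distance = √(26.3² + (-24.4)²) = 35.9 m.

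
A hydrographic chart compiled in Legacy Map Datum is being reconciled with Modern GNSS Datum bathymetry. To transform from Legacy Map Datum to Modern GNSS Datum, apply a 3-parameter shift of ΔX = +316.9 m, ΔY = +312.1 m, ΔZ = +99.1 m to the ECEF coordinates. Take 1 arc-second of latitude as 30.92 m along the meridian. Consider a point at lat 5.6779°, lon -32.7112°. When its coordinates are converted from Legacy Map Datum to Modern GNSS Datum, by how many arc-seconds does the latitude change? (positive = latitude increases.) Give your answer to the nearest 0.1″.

sin φ = 0.098936, cos φ = 0.995094, sin λ = -0.540405, cos λ = 0.841405.
North component: ΔN = −sin φ cos λ·ΔX − sin φ sin λ·ΔY + cos φ·ΔZ = −(0.098936)(0.841405)(316.9) − (0.098936)(-0.540405)(312.1) + (0.995094)(99.1) = 88.92 m.
1° of latitude spans 3600 × 30.92 = 111312 m, so Δφ = 88.92 / 111312 × 3600 = 2.876″.

Δφ = 2.9″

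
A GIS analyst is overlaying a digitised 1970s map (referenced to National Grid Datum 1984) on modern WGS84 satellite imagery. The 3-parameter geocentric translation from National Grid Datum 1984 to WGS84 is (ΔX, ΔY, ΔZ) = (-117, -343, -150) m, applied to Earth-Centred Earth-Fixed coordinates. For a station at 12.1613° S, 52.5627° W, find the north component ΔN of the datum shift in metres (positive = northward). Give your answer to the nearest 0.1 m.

ΔN = -104.2 m

At φ = -12.1613°, λ = -52.5627°: sin φ = -0.210665, cos φ = 0.977558, sin λ = -0.794019, cos λ = 0.607893.
ΔN = −sin φ cos λ·ΔX − sin φ sin λ·ΔY + cos φ·ΔZ = −(-0.210665)(0.607893)(-117) − (-0.210665)(-0.794019)(-343) + (0.977558)(-150) = -104.24 m.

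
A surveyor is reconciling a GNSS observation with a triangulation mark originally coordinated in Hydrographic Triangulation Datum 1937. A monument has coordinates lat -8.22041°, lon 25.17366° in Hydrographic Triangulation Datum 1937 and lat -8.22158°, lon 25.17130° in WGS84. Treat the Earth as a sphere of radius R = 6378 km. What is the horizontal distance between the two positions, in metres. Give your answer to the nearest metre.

291 m

Δφ = -8.22158° − -8.22041° = -0.00117°; Δλ = 25.17130° − 25.17366° = -0.00236°.
1° along a meridian = πR/180 = 111317 m.
ΔN = Δφ × 111317 = -130.2 m; ΔE = Δλ × 111317 × cos(-8.22041°) = -0.00236 × 111317 × 0.989725 = -260.0 m.
Distance = √(ΔE² + ΔN²) = √((-260.0)² + (-130.2)²) = 290.8 m.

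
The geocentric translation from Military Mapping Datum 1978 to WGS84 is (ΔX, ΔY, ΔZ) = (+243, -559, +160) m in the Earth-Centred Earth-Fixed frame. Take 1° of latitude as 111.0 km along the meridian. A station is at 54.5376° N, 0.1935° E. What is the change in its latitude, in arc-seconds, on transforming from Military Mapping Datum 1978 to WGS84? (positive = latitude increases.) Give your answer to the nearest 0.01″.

sin φ = 0.814496, cos φ = 0.580169, sin λ = 0.003377, cos λ = 0.999994.
North component: ΔN = −sin φ cos λ·ΔX − sin φ sin λ·ΔY + cos φ·ΔZ = −(0.814496)(0.999994)(243) − (0.814496)(0.003377)(-559) + (0.580169)(160) = -103.56 m.
1° of latitude spans 111000 m, so Δφ = -103.56 / 111000 × 3600 = -3.359″.

Δφ = -3.36″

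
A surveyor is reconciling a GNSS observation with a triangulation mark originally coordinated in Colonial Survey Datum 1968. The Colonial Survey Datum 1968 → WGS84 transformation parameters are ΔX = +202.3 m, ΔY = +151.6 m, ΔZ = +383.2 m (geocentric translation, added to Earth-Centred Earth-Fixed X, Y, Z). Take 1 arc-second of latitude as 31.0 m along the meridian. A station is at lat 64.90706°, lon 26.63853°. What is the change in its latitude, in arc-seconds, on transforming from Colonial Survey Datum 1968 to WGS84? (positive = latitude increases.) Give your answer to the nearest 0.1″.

Δφ = -2.0″

sin φ = 0.905621, cos φ = 0.424088, sin λ = 0.448360, cos λ = 0.893853.
North component: ΔN = −sin φ cos λ·ΔX − sin φ sin λ·ΔY + cos φ·ΔZ = −(0.905621)(0.893853)(202.3) − (0.905621)(0.448360)(151.6) + (0.424088)(383.2) = -62.81 m.
1° of latitude spans 3600 × 31.00 = 111600 m, so Δφ = -62.81 / 111600 × 3600 = -2.026″.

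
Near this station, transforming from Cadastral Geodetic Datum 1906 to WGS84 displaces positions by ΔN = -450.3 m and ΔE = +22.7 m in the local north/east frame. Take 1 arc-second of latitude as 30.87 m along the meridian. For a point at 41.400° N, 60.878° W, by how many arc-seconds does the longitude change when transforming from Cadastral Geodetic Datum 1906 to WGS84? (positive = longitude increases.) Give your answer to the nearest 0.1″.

Δλ = 1.0″

At latitude 41.400°, cos φ = 0.750111.
1″ of longitude at this latitude = 30.87 × cos φ = 23.1559 m, so Δλ = 22.7 / 23.1559 = 0.980″.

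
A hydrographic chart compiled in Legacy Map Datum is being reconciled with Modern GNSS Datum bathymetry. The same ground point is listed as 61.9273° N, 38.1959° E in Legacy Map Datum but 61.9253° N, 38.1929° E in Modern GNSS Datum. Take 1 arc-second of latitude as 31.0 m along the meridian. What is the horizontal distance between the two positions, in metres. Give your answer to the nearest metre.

273 m

Δφ = 61.9253° − 61.9273° = -0.0020°; Δλ = 38.1929° − 38.1959° = -0.0030°.
1° of latitude = 3600 × 31.00 = 111600 m.
ΔN = Δφ × 111600 = -223.2 m; ΔE = Δλ × 111600 × cos(61.9273°) = -0.0030 × 111600 × 0.470592 = -157.6 m.
Distance = √(ΔE² + ΔN²) = √((-157.6)² + (-223.2)²) = 273.2 m.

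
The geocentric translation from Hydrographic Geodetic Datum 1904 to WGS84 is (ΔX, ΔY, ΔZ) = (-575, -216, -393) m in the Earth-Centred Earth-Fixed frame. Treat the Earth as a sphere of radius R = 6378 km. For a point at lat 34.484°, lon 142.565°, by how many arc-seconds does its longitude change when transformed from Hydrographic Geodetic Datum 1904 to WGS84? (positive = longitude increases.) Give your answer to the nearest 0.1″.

Δλ = 20.4″

sin φ = 0.566176, cos φ = 0.824284, sin λ = 0.607861, cos λ = -0.794043.
East component: ΔE = −sin λ·ΔX + cos λ·ΔY = −(0.607861)(-575) + (-0.794043)(-216) = 521.03 m.
1° of latitude spans πR/180 = 111317 m; at latitude φ, 1° of longitude spans that × cos φ = 91756.9 m, so Δλ = 521.03 / 91756.9 × 3600 = 20.442″.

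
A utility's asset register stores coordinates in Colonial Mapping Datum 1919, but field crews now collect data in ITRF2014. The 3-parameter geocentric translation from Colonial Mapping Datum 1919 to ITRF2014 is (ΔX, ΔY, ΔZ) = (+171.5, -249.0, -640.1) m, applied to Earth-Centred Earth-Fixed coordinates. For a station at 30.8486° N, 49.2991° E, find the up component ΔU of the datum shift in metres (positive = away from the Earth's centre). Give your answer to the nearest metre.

ΔU = -394 m

At φ = 30.8486°, λ = 49.2991°: sin φ = 0.512771, cos φ = 0.858525, sin λ = 0.758124, cos λ = 0.652110.
ΔU = cos φ cos λ·ΔX + cos φ sin λ·ΔY + sin φ·ΔZ = (0.858525)(0.652110)(171.5) + (0.858525)(0.758124)(-249.0) + (0.512771)(-640.1) = -394.28 m.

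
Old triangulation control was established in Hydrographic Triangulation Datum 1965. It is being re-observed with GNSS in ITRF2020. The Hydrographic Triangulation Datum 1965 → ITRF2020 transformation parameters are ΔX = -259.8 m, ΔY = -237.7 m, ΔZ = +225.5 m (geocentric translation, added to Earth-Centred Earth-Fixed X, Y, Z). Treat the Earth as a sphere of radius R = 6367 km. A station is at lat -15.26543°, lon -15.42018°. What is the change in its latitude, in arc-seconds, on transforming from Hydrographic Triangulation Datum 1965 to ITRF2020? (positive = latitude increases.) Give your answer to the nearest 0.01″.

sin φ = -0.263291, cos φ = 0.964716, sin λ = -0.265896, cos λ = 0.964002.
North component: ΔN = −sin φ cos λ·ΔX − sin φ sin λ·ΔY + cos φ·ΔZ = −(-0.263291)(0.964002)(-259.8) − (-0.263291)(-0.265896)(-237.7) + (0.964716)(225.5) = 168.24 m.
1° of latitude spans πR/180 = 111125 m, so Δφ = 168.24 / 111125 × 3600 = 5.450″.

Δφ = 5.45″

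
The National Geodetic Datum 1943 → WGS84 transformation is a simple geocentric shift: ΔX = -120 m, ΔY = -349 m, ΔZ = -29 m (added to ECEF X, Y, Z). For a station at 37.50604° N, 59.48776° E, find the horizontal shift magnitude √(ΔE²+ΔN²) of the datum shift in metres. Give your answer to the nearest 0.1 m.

210.5 m

At φ = 37.50604°, λ = 59.48776°: sin φ = 0.608845, cos φ = 0.793289, sin λ = 0.861521, cos λ = 0.507722.
ΔE = −sin λ·ΔX + cos λ·ΔY = −(0.861521)·(-120) + (0.507722)·(-349) = -73.81 m.
ΔN = −sin φ cos λ·ΔX − sin φ sin λ·ΔY + cos φ·ΔZ = −(0.608845)(0.507722)(-120) − (0.608845)(0.861521)(-349) + (0.793289)(-29) = 197.15 m.
Horizontal magnitude = √(ΔE² + ΔN²) = √((-73.81)² + 197.15²) = 210.52 m.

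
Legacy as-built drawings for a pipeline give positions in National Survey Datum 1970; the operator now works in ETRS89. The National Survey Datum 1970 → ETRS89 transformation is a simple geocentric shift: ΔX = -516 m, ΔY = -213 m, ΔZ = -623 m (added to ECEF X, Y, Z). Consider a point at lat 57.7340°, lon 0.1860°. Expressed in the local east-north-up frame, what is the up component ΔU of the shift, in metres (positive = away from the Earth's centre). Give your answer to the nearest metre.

The local up (radial) axis is (cos φ cos λ, cos φ sin λ, sin φ), giving ΔU = -275.465 − 0.369 − 526.796 = -802.63 m.

ΔU = -803 m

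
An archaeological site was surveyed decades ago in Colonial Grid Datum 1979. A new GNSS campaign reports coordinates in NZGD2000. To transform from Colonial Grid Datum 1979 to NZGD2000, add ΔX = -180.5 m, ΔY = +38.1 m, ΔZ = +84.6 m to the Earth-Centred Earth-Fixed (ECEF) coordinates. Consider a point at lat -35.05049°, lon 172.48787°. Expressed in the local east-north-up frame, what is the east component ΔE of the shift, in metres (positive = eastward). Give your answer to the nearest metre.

The local east axis at (φ, λ) is (−sin λ, cos λ, 0), so ΔE = −sin(172.48787°)·(-180.5) + cos(172.48787°)·38.1 = -14.18 m.

ΔE = -14 m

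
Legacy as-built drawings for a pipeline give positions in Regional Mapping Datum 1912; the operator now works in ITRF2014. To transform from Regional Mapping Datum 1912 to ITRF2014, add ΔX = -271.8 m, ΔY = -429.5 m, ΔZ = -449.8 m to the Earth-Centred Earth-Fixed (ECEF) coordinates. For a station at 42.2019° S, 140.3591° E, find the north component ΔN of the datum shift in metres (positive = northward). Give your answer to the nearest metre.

The local north axis is (−sin φ cos λ, −sin φ sin λ, cos φ), giving ΔN = 140.597 − 184.065 − 333.204 = -376.67 m.

ΔN = -377 m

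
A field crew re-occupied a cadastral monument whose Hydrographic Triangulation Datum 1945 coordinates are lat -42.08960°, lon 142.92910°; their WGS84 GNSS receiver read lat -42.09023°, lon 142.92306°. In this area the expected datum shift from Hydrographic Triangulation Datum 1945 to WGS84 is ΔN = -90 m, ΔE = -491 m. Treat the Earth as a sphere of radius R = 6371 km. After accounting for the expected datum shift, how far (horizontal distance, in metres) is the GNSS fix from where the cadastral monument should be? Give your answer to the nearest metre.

21 m

Observed coordinate differences: Δφ = -0.00063°, Δλ = -0.00604°.
Converting to metres (1° lat = 111195 m, cos φ = 0.742098): observed ΔN = -70.1 m, observed ΔE = -498.4 m.
Subtracting the expected shift leaves a residual of -70.1 − (-90) = 19.9 m north and -498.4 − (-491) = -7.4 m east.
Residual distance = √(19.9² + (-7.4)²) = 21.3 m.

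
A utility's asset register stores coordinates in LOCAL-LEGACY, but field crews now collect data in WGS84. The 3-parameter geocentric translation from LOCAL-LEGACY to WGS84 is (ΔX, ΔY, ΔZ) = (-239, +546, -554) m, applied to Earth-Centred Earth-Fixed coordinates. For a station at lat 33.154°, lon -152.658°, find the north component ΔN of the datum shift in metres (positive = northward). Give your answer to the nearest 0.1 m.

ΔN = -442.8 m

At φ = 33.154°, λ = -152.658°: sin φ = 0.546891, cos φ = 0.837204, sin λ = -0.459301, cos λ = -0.888281.
ΔN = −sin φ cos λ·ΔX − sin φ sin λ·ΔY + cos φ·ΔZ = −(0.546891)(-0.888281)(-239) − (0.546891)(-0.459301)(546) + (0.837204)(-554) = -442.77 m.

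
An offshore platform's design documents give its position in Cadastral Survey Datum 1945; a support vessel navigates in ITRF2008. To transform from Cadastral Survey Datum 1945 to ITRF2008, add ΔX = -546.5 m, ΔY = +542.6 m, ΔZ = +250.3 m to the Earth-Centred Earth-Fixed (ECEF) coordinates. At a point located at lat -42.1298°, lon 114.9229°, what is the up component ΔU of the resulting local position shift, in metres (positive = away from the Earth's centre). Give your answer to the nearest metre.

The local up (radial) axis is (cos φ cos λ, cos φ sin λ, sin φ), giving ΔU = 170.792 + 364.933 − 167.904 = 367.82 m.

ΔU = 368 m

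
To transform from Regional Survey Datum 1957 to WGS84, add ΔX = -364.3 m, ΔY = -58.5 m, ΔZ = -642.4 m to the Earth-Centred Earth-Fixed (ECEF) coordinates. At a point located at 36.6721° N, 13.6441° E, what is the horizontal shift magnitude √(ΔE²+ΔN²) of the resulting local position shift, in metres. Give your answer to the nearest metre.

297 m

At φ = 36.6721°, λ = 13.6441°: sin φ = 0.597235, cos φ = 0.802067, sin λ = 0.235890, cos λ = 0.971780.
ΔE = −sin λ·ΔX + cos λ·ΔY = −(0.235890)·(-364.3) + (0.971780)·(-58.5) = 29.09 m.
ΔN = −sin φ cos λ·ΔX − sin φ sin λ·ΔY + cos φ·ΔZ = −(0.597235)(0.971780)(-364.3) − (0.597235)(0.235890)(-58.5) + (0.802067)(-642.4) = -295.57 m.
Horizontal magnitude = √(ΔE² + ΔN²) = √(29.09² + (-295.57)²) = 297.00 m.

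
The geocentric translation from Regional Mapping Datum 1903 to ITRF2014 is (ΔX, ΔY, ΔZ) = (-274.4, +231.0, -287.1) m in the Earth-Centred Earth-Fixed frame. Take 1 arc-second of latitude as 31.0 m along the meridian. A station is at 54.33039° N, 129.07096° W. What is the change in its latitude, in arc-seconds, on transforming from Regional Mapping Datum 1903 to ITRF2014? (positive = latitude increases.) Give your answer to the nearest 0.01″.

sin φ = 0.812393, cos φ = 0.583110, sin λ = -0.776366, cos λ = -0.630282.
North component: ΔN = −sin φ cos λ·ΔX − sin φ sin λ·ΔY + cos φ·ΔZ = −(0.812393)(-0.630282)(-274.4) − (0.812393)(-0.776366)(231.0) + (0.583110)(-287.1) = -162.22 m.
1° of latitude spans 3600 × 31.00 = 111600 m, so Δφ = -162.22 / 111600 × 3600 = -5.233″.

Δφ = -5.23″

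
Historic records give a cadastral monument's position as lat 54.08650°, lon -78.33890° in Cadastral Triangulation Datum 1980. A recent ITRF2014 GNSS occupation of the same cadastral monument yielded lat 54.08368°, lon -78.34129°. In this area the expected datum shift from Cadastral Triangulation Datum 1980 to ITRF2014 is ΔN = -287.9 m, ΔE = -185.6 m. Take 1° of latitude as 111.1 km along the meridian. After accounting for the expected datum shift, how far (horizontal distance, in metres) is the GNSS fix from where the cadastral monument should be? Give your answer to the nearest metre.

Observed coordinate differences: Δφ = -0.00282°, Δλ = -0.00239°.
Converting to metres (1° lat = 111100 m, cos φ = 0.586563): observed ΔN = -313.3 m, observed ΔE = -155.7 m.
Subtracting the expected shift leaves a residual of -313.3 − (-287.9) = -25.4 m north and -155.7 − (-185.6) = 29.9 m east.
Residual distance = √((-25.4)² + 29.9²) = 39.2 m.

39 m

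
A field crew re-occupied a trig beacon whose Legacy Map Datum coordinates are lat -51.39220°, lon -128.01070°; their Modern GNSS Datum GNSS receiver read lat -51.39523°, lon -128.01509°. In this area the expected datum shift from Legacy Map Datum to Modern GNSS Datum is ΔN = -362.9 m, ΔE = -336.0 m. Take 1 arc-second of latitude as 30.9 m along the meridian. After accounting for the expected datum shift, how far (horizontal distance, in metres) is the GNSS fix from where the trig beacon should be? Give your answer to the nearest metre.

41 m

Observed coordinate differences: Δφ = -0.00303°, Δλ = -0.00439°.
Converting to metres (1° lat = 111240 m, cos φ = 0.623986): observed ΔN = -337.1 m, observed ΔE = -304.7 m.
Subtracting the expected shift leaves a residual of -337.1 − (-362.9) = 25.8 m north and -304.7 − (-336.0) = 31.3 m east.
Residual distance = √(25.8² + 31.3²) = 40.6 m.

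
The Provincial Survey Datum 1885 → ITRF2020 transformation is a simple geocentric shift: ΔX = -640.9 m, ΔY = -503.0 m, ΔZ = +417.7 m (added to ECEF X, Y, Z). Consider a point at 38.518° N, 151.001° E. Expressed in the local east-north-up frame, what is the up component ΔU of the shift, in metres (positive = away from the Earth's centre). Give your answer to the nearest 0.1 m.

At φ = 38.518°, λ = 151.001°: sin φ = 0.622760, cos φ = 0.782413, sin λ = 0.484794, cos λ = -0.874628.
ΔU = cos φ cos λ·ΔX + cos φ sin λ·ΔY + sin φ·ΔZ = (0.782413)(-0.874628)(-640.9) + (0.782413)(0.484794)(-503.0) + (0.622760)(417.7) = 507.92 m.

ΔU = 507.9 m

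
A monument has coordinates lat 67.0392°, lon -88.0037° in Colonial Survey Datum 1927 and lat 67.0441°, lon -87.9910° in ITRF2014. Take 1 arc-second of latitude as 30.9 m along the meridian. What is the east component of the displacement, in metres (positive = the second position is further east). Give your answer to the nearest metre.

ΔE = 551 m

Δφ = 67.0441° − 67.0392° = +0.0049°; Δλ = -87.9910° − -88.0037° = +0.0127°.
1° of latitude = 3600 × 30.90 = 111240 m.
ΔN = Δφ × 111240 = 545.1 m; ΔE = Δλ × 111240 × cos(67.0392°) = +0.0127 × 111240 × 0.390101 = 551.1 m.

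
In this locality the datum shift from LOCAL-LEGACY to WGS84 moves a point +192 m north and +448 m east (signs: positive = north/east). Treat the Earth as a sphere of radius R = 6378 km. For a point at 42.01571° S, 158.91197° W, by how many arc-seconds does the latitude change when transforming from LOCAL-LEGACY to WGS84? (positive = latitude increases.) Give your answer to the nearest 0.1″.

Δφ = 6.2″

On a sphere of radius R, 1 rad of latitude = R, so Δφ = ΔN / R = 192.0 / 6378000 = 3.0103e-05 rad = 6.209″.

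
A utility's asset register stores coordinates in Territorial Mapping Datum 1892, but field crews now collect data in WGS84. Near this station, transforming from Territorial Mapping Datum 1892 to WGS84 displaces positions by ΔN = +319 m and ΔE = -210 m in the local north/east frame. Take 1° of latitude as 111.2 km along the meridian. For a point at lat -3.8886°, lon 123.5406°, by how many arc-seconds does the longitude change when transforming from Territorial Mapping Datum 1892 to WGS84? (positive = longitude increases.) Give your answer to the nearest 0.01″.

At latitude -3.8886°, cos φ = 0.997698.
1° of longitude at this latitude = 111.2 × cos φ = 110.94 km, so Δλ = -210.0 / 110944.0 = -0.0018928° = -6.814″.

Δλ = -6.81″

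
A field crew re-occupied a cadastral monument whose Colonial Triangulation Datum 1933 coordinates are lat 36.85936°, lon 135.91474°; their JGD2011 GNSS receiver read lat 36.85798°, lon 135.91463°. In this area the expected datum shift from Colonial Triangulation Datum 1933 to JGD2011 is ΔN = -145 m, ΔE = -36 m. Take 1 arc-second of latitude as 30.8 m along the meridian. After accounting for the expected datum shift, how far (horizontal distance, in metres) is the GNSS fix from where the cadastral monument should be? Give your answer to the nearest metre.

27 m

Observed coordinate differences: Δφ = -0.00138°, Δλ = -0.00011°.
Converting to metres (1° lat = 110880 m, cos φ = 0.800110): observed ΔN = -153.0 m, observed ΔE = -9.8 m.
Subtracting the expected shift leaves a residual of -153.0 − (-145) = -8.0 m north and -9.8 − (-36) = 26.2 m east.
Residual distance = √((-8.0)² + 26.2²) = 27.4 m.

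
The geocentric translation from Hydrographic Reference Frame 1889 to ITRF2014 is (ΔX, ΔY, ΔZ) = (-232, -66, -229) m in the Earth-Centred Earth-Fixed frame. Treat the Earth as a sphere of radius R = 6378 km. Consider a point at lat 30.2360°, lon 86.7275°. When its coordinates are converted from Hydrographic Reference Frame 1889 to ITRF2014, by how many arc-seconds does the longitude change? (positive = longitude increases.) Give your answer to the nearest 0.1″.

sin φ = 0.503563, cos φ = 0.863959, sin λ = 0.998369, cos λ = 0.057085.
East component: ΔE = −sin λ·ΔX + cos λ·ΔY = −(0.998369)(-232) + (0.057085)(-66) = 227.85 m.
1° of latitude spans πR/180 = 111317 m; at latitude φ, 1° of longitude spans that × cos φ = 96173.4 m, so Δλ = 227.85 / 96173.4 × 3600 = 8.529″.

Δλ = 8.5″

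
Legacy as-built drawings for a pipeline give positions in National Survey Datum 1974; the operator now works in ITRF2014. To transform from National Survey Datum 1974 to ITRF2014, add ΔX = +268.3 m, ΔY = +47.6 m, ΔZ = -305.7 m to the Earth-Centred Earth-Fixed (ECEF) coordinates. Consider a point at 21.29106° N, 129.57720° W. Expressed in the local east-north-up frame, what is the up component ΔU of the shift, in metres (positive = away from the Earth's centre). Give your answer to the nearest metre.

The local up (radial) axis is (cos φ cos λ, cos φ sin λ, sin φ), giving ΔU = -159.272 − 34.184 − 111.001 = -304.46 m.

ΔU = -304 m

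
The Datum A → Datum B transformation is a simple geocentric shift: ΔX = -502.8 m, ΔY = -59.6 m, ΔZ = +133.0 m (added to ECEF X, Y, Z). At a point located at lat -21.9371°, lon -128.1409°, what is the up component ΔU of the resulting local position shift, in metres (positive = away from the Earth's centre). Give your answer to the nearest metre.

The local up (radial) axis is (cos φ cos λ, cos φ sin λ, sin φ), giving ΔU = 288.044 + 43.481 − 49.687 = 281.84 m.

ΔU = 282 m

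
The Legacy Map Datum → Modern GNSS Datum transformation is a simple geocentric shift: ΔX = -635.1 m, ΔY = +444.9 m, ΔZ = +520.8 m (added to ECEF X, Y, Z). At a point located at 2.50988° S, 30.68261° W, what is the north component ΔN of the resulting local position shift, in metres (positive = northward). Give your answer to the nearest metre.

ΔN = 486 m

At φ = -2.50988°, λ = -30.68261°: sin φ = -0.043792, cos φ = 0.999041, sin λ = -0.510282, cos λ = 0.860007.
ΔN = −sin φ cos λ·ΔX − sin φ sin λ·ΔY + cos φ·ΔZ = −(-0.043792)(0.860007)(-635.1) − (-0.043792)(-0.510282)(444.9) + (0.999041)(520.8) = 486.44 m.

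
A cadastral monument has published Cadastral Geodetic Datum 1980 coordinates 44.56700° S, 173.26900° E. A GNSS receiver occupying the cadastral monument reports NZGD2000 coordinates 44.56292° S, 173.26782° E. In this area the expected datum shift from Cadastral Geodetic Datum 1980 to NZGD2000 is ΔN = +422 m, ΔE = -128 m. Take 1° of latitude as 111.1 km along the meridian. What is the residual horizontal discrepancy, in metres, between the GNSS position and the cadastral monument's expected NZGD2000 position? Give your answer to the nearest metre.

Observed coordinate differences: Δφ = +0.00408°, Δλ = -0.00118°.
Converting to metres (1° lat = 111100 m, cos φ = 0.712430): observed ΔN = 453.3 m, observed ΔE = -93.4 m.
Subtracting the expected shift leaves a residual of 453.3 − (422) = 31.3 m north and -93.4 − (-128) = 34.6 m east.
Residual distance = √(31.3² + 34.6²) = 46.7 m.

47 m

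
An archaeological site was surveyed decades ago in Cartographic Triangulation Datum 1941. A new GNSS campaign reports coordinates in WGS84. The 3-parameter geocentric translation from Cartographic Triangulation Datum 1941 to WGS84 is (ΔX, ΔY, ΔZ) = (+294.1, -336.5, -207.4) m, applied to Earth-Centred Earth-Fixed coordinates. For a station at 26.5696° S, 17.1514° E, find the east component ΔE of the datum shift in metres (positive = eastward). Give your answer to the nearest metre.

ΔE = -408 m

At φ = -26.5696°, λ = 17.1514°: sin φ = -0.447285, cos φ = 0.894392, sin λ = 0.294898, cos λ = 0.955529.
ΔE = −sin λ·ΔX + cos λ·ΔY = −(0.294898)·(294.1) + (0.955529)·(-336.5) = -408.26 m.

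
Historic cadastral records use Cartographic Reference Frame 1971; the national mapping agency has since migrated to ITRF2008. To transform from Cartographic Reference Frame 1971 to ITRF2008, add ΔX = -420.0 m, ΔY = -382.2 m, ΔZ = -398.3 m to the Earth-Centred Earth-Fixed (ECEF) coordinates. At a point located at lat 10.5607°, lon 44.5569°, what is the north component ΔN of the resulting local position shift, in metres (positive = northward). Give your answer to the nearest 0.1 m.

ΔN = -287.6 m

The local north axis is (−sin φ cos λ, −sin φ sin λ, cos φ), giving ΔN = 54.850 + 49.147 − 391.553 = -287.56 m.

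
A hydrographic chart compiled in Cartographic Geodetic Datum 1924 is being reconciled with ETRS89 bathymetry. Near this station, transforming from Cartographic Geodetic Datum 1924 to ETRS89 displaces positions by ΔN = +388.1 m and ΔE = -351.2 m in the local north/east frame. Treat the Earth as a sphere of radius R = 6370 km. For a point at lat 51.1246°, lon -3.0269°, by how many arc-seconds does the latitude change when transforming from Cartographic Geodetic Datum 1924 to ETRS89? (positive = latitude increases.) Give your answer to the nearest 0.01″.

Δφ = 12.57″

On a sphere of radius R, 1 rad of latitude = R, so Δφ = ΔN / R = 388.1 / 6370000 = 6.0926e-05 rad = 12.567″.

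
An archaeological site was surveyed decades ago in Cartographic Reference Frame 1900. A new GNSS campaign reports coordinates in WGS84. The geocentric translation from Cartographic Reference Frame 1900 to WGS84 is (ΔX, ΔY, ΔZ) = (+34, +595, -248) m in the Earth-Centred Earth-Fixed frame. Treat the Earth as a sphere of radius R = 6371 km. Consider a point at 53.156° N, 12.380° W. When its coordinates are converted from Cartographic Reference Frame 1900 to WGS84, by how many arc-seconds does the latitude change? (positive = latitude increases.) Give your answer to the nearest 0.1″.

Δφ = -2.4″

sin φ = 0.800271, cos φ = 0.599638, sin λ = -0.214394, cos λ = 0.976747.
North component: ΔN = −sin φ cos λ·ΔX − sin φ sin λ·ΔY + cos φ·ΔZ = −(0.800271)(0.976747)(34) − (0.800271)(-0.214394)(595) + (0.599638)(-248) = -73.20 m.
1° of latitude spans πR/180 = 111195 m, so Δφ = -73.20 / 111195 × 3600 = -2.370″.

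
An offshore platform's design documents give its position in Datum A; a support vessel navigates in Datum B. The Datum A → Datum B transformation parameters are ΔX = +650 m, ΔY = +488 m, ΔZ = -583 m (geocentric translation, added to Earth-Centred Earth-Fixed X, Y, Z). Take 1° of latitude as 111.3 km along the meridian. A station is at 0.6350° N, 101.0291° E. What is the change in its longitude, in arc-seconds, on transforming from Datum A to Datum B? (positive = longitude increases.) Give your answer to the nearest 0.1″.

Δλ = -23.7″

sin φ = 0.011083, cos φ = 0.999939, sin λ = 0.981530, cos λ = -0.191308.
East component: ΔE = −sin λ·ΔX + cos λ·ΔY = −(0.981530)(650) + (-0.191308)(488) = -731.35 m.
1° of latitude spans 111300 m; at latitude φ, 1° of longitude spans that × cos φ = 111293.2 m, so Δλ = -731.35 / 111293.2 × 3600 = -23.657″.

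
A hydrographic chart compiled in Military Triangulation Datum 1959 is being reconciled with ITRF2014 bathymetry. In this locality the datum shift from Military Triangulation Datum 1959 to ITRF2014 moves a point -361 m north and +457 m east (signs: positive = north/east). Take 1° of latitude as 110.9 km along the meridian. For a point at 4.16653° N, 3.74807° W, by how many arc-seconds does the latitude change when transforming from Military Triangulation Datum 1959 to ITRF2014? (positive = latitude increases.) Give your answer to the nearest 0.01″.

1° of latitude = 110.9 km, so Δφ = -361.0 / 110900 = -0.0032552° = -11.719″.

Δφ = -11.72″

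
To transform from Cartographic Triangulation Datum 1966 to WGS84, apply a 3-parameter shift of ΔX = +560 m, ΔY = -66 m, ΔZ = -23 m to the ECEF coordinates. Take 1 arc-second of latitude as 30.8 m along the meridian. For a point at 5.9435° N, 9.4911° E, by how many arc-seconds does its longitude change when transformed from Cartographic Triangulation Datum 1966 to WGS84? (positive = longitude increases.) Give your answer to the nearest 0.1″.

Δλ = -5.1″

sin φ = 0.103548, cos φ = 0.994624, sin λ = 0.164894, cos λ = 0.986311.
East component: ΔE = −sin λ·ΔX + cos λ·ΔY = −(0.164894)(560) + (0.986311)(-66) = -157.44 m.
1° of latitude spans 3600 × 30.80 = 110880 m; at latitude φ, 1° of longitude spans that × cos φ = 110284.0 m, so Δλ = -157.44 / 110284.0 × 3600 = -5.139″.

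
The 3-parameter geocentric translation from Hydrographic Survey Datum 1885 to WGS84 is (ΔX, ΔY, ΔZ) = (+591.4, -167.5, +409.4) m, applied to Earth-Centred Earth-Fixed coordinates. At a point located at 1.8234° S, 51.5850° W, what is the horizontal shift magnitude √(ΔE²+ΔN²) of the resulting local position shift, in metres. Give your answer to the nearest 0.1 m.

556.6 m

The local east axis at (φ, λ) is (−sin λ, cos λ, 0), so ΔE = −sin(-51.5850°)·591.4 + cos(-51.5850°)·(-167.5) = 359.30 m.
The local north axis is (−sin φ cos λ, −sin φ sin λ, cos φ), giving ΔN = 11.692 + 4.176 + 409.193 = 425.06 m.
Horizontal magnitude = √(ΔE² + ΔN²) = √(359.30² + 425.06²) = 556.58 m.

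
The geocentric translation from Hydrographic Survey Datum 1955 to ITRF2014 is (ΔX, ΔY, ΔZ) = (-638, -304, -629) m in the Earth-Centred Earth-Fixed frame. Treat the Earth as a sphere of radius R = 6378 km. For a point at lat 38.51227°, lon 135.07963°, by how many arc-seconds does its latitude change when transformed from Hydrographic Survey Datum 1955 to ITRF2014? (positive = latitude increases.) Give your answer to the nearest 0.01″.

sin φ = 0.622682, cos φ = 0.782475, sin λ = 0.706123, cos λ = -0.708089.
North component: ΔN = −sin φ cos λ·ΔX − sin φ sin λ·ΔY + cos φ·ΔZ = −(0.622682)(-0.708089)(-638) − (0.622682)(0.706123)(-304) + (0.782475)(-629) = -639.81 m.
1° of latitude spans πR/180 = 111317 m, so Δφ = -639.81 / 111317 × 3600 = -20.692″.

Δφ = -20.69″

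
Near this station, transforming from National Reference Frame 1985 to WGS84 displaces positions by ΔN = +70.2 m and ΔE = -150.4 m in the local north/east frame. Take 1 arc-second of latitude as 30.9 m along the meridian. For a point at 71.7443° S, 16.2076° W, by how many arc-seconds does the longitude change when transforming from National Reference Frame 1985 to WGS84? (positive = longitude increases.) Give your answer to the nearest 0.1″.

Δλ = -15.5″

At latitude -71.7443°, cos φ = 0.313258.
1″ of longitude at this latitude = 30.90 × cos φ = 9.6797 m, so Δλ = -150.4 / 9.6797 = -15.538″.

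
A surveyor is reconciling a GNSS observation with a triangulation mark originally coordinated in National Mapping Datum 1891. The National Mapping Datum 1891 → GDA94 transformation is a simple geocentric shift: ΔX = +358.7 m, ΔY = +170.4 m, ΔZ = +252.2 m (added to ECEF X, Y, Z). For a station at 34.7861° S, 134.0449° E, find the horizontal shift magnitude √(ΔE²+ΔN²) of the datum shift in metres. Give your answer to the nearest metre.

The local east axis at (φ, λ) is (−sin λ, cos λ, 0), so ΔE = −sin(134.0449°)·358.7 + cos(134.0449°)·170.4 = -376.30 m.
The local north axis is (−sin φ cos λ, −sin φ sin λ, cos φ), giving ΔN = -142.273 + 69.878 + 207.129 = 134.73 m.
Horizontal magnitude = √(ΔE² + ΔN²) = √((-376.30)² + 134.73²) = 399.69 m.

400 m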